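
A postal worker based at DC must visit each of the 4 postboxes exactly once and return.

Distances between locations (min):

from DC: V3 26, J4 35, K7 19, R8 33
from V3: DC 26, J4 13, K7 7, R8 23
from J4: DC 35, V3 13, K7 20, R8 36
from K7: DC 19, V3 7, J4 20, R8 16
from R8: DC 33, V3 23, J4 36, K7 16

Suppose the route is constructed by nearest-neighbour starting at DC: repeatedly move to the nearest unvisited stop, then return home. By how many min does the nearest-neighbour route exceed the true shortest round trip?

The nearest-neighbour route is 4 min longer than optimal.

From DC: K7=19, V3=26, R8=33, J4=35 → choose K7 (19).
From K7: V3=7, R8=16, J4=20 → choose V3 (7).
From V3: J4=13, R8=23 → choose J4 (13).
From J4: R8=36 → choose R8 (36).
NN route DC → K7 → V3 → J4 → R8 → DC costs 108.
Optimal: DC → J4 → V3 → K7 → R8 → DC costs 104 (by enumerating all 12 distinct tours).
Excess = 108 − 104 = 4.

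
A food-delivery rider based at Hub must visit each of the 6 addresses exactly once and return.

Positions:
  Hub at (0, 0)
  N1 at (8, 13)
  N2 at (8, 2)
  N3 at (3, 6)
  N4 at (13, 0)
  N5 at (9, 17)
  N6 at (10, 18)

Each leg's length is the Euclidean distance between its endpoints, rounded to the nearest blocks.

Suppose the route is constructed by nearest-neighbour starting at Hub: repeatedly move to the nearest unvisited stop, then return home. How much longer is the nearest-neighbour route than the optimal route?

Excess over optimum: 6 blocks.

From Hub: N3=7, N2=8, N4=13, N1=15, N5=19, N6=21 → choose N3 (7).
From N3: N2=6, N1=9, N4=12, N5=13, N6=14 → choose N2 (6).
From N2: N4=5, N1=11, N5=15, N6=16 → choose N4 (5).
From N4: N1=14, N5=17, N6=18 → choose N1 (14).
From N1: N5=4, N6=5 → choose N5 (4).
From N5: N6=1 → choose N6 (1).
NN route Hub → N3 → N2 → N4 → N1 → N5 → N6 → Hub costs 58.
Optimal: Hub → N2 → N4 → N5 → N6 → N1 → N3 → Hub costs 52 (by enumerating all 360 distinct tours).
Excess = 58 − 52 = 6.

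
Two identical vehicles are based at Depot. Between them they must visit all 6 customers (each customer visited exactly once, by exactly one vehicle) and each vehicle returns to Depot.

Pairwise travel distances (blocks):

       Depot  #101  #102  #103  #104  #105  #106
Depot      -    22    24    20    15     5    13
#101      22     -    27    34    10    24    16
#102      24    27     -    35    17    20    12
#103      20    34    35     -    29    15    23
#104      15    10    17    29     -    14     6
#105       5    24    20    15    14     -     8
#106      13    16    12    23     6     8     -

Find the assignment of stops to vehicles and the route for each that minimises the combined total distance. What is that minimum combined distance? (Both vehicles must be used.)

Try each way of splitting the stops between the two vehicles (each non-empty) and, for each split, find the best tour for each vehicle:
  {#101} + {#102, #103, #104, #105, #106}: 44 + 87 = 131
  {#102} + {#101, #103, #104, #105, #106}: 48 + 81 = 129
  {#101, #102} + {#103, #104, #105, #106}: 73 + 64 = 137
  {#103} + {#101, #102, #104, #105, #106}: 40 + 74 = 114
  {#101, #103} + {#102, #104, #105, #106}: 76 + 57 = 133
  {#102, #103} + {#101, #104, #105, #106}: 79 + 51 = 130
  … (31 splits in total)
Best: vehicle 1 Depot → #103 → Depot = 40; vehicle 2 Depot → #101 → #104 → #102 → #106 → #105 → Depot = 74; combined 114.

114 blocks — the smallest possible combined total.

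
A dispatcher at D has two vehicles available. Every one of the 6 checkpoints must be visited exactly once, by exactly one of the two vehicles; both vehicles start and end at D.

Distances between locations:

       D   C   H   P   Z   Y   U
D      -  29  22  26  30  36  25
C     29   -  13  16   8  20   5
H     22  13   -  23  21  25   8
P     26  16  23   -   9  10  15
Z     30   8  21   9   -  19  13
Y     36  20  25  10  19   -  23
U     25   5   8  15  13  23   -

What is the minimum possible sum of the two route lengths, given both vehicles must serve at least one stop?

Try each way of splitting the stops between the two vehicles (each non-empty) and, for each split, find the best tour for each vehicle:
  {C} + {H, P, Z, Y, U}: 58 + 98 = 156
  {H} + {C, P, Z, Y, U}: 44 + 93 = 137
  {C, H} + {P, Z, Y, U}: 64 + 93 = 157
  {P} + {C, H, Z, Y, U}: 52 + 98 = 150
  {C, P} + {H, Z, Y, U}: 71 + 98 = 169
  {H, P} + {C, Z, Y, U}: 71 + 93 = 164
  … (31 splits in total)
Best: vehicle 1 D → H → D = 44; vehicle 2 D → P → Y → Z → C → U → D = 93; combined 137.

Minimum combined distance: 137.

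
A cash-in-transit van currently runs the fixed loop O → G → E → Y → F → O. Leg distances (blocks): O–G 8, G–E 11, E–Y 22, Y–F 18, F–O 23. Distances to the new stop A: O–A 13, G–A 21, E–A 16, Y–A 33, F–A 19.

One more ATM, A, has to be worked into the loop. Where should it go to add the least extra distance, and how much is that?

Insertion cost between consecutive stops i–j is d(i,A) + d(A,j) − d(i,j):
  between O and G: 13 + 21 − 8 = 26
  between G and E: 21 + 16 − 11 = 26
  between E and Y: 16 + 33 − 22 = 27
  between Y and F: 33 + 19 − 18 = 34
  between F and O: 19 + 13 − 23 = 9
Cheapest insertion is between F and O, adding 9.
New total = 82 + 9 = 91.

Adding 9 blocks by placing A on the F–O leg.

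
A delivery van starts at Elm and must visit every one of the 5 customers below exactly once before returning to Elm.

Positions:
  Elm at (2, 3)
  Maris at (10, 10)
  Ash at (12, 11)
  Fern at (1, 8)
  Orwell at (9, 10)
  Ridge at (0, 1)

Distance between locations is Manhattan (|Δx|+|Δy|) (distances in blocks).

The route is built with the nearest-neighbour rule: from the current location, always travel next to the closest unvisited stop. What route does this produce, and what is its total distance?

Nearest-neighbour total = 44 blocks; route Elm → Ridge → Fern → Orwell → Maris → Ash → Elm.

Elm → [Ridge:4 / Fern:6 / Orwell:14 / Maris:15 / Ash:18] → Ridge (4)
Ridge → [Fern:8 / Orwell:18 / Maris:19 / Ash:22] → Fern (8)
Fern → [Orwell:10 / Maris:11 / Ash:14] → Orwell (10)
Orwell → [Maris:1 / Ash:4] → Maris (1)
Maris → [Ash:3] → Ash (3)
Return Ash→Elm: 18.
Total = 4 + 8 + 10 + 1 + 3 + 18 = 44.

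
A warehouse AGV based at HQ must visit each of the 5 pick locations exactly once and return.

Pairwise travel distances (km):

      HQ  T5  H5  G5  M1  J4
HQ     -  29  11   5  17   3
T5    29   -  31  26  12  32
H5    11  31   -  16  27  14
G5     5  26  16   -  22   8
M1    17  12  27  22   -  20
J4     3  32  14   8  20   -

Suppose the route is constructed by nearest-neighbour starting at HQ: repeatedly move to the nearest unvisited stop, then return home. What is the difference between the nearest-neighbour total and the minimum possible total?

8 km longer than the optimal tour.

From HQ: J4=3, G5=5, H5=11, M1=17, T5=29 → choose J4 (3).
From J4: G5=8, H5=14, M1=20, T5=32 → choose G5 (8).
From G5: H5=16, M1=22, T5=26 → choose H5 (16).
From H5: M1=27, T5=31 → choose M1 (27).
From M1: T5=12 → choose T5 (12).
NN route HQ → J4 → G5 → H5 → M1 → T5 → HQ costs 95.
Optimal: HQ → H5 → T5 → M1 → G5 → J4 → HQ costs 87 (by enumerating all 60 distinct tours).
Excess = 95 − 87 = 8.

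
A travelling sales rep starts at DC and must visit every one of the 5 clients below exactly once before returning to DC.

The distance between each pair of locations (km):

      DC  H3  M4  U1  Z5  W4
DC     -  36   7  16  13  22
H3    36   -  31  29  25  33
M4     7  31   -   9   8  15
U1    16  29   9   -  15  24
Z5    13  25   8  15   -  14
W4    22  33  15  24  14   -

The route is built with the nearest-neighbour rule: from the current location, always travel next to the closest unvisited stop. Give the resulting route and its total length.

DC → [M4:7 / Z5:13 / U1:16 / W4:22 / H3:36] → M4 (7)
M4 → [Z5:8 / U1:9 / W4:15 / H3:31] → Z5 (8)
Z5 → [W4:14 / U1:15 / H3:25] → W4 (14)
W4 → [U1:24 / H3:33] → U1 (24)
U1 → [H3:29] → H3 (29)
Return H3→DC: 36.
Total = 7 + 8 + 14 + 24 + 29 + 36 = 118.

Total distance 118 km via the nearest-neighbour route DC → M4 → Z5 → W4 → U1 → H3 → DC.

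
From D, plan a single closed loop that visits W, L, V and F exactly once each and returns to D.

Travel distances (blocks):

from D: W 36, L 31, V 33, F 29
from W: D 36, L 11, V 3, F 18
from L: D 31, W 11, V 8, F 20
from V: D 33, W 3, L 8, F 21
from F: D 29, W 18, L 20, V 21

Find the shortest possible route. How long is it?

Shortest round trip = 89 blocks.

There are 12 distinct closed tours to check (reversals are equivalent).
D - W - L - V - F - D: 36+11+8+21+29 = 105
D - W - L - F - V - D: 36+11+20+21+33 = 121
D - W - V - L - F - D: 36+3+8+20+29 = 96
D - W - V - F - L - D: 36+3+21+20+31 = 111
D - W - F - L - V - D: 36+18+20+8+33 = 115
D - W - F - V - L - D: 36+18+21+8+31 = 114
D - L - W - V - F - D: 31+11+3+21+29 = 95
D - L - W - F - V - D: 31+11+18+21+33 = 114
D - L - V - W - F - D: 31+8+3+18+29 = 89
D - L - F - W - V - D: 31+20+18+3+33 = 105
D - V - W - L - F - D: 33+3+11+20+29 = 96
D - V - L - W - F - D: 33+8+11+18+29 = 99
The minimum is 89.
One optimal route: D → L → V → W → F → D (or its reverse).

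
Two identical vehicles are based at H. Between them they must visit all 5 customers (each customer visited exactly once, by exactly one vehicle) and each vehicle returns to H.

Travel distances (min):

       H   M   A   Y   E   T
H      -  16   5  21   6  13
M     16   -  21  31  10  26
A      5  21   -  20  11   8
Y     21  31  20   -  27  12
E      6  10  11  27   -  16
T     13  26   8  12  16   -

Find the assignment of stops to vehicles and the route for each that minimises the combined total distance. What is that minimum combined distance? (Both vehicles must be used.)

78 min — the smallest possible combined total.

Check every non-empty split of the stops between the two vehicles; for each half take its own optimal tour:
  {M} + {A, Y, E, T}: 32 + 58 = 90
  {A} + {M, Y, E, T}: 10 + 72 = 82
  {M, A} + {Y, E, T}: 42 + 55 = 97
  {Y} + {M, A, E, T}: 42 + 55 = 97
  {M, Y} + {A, E, T}: 68 + 35 = 103
  {A, Y} + {M, E, T}: 46 + 55 = 101
  … (15 splits in total)
  {M, E} + {A, Y, T}: 32 + 46 = 78  ← best
Best: vehicle 1 H → M → E → H = 32; vehicle 2 H → A → T → Y → H = 46; combined 78.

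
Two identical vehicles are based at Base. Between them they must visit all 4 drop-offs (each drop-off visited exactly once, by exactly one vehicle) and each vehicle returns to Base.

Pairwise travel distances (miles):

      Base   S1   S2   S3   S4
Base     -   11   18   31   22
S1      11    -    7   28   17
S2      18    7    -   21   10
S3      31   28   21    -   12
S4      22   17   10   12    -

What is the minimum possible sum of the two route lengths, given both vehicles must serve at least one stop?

Check every non-empty split of the stops between the two vehicles; for each half take its own optimal tour:
  {S1} + {S2, S3, S4}: 22 + 71 = 93
  {S2} + {S1, S3, S4}: 36 + 71 = 107
  {S1, S2} + {S3, S4}: 36 + 65 = 101
  {S3} + {S1, S2, S4}: 62 + 50 = 112
  {S1, S3} + {S2, S4}: 70 + 50 = 120
  {S2, S3} + {S1, S4}: 70 + 50 = 120
  … (7 splits in total)
Best: vehicle 1 Base → S1 → Base = 22; vehicle 2 Base → S2 → S4 → S3 → Base = 71; combined 93.

Minimum combined distance: 93 miles.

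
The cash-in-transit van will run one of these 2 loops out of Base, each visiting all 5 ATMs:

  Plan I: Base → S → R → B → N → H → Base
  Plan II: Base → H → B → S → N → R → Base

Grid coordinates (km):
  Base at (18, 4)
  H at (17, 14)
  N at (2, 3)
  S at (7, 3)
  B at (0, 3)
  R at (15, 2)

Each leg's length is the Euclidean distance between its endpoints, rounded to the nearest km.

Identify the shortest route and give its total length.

Shortest is Plan II, total 59 km.

Plan I: 11 + 8 + 15 + 2 + 19 + 10 = 65
Plan II: 10 + 20 + 7 + 5 + 13 + 4 = 59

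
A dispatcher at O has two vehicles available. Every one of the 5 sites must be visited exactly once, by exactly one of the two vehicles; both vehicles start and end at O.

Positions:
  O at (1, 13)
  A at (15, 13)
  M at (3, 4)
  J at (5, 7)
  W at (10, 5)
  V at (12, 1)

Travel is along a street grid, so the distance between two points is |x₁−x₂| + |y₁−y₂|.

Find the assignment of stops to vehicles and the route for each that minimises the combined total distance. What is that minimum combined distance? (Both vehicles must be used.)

74 — the smallest possible combined total.

Try each way of splitting the stops between the two vehicles (each non-empty) and, for each split, find the best tour for each vehicle:
  {A} + {M, J, W, V}: 28 + 46 = 74
  {M} + {A, J, W, V}: 22 + 52 = 74
  {A, M} + {J, W, V}: 46 + 46 = 92
  {J} + {A, M, W, V}: 20 + 54 = 74
  {A, J} + {M, W, V}: 40 + 46 = 86
  {M, J} + {A, W, V}: 26 + 52 = 78
  … (15 splits in total)
Best: vehicle 1 O → A → O = 28; vehicle 2 O → M → V → W → J → O = 46; combined 74.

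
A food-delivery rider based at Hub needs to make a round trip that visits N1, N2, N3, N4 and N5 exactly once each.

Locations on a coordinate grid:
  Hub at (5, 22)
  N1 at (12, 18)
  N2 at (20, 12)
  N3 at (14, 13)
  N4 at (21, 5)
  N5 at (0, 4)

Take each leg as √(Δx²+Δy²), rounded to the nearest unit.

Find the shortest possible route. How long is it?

There are 60 distinct closed tours to check (reversals are equivalent).
Hub-N1-N2-N3-N4-N5-Hub: 8+10+6+11+21+19 = 75
Hub-N1-N2-N3-N5-N4-Hub: 8+10+6+17+21+23 = 85
Hub-N1-N2-N4-N3-N5-Hub: 8+10+7+11+17+19 = 72
Hub-N1-N2-N4-N5-N3-Hub: 8+10+7+21+17+13 = 76
Hub-N1-N2-N5-N3-N4-Hub: 8+10+22+17+11+23 = 91
Hub-N1-N2-N5-N4-N3-Hub: 8+10+22+21+11+13 = 85
Hub-N1-N3-N2-N4-N5-Hub: 8+5+6+7+21+19 = 66
Hub-N1-N3-N2-N5-N4-Hub: 8+5+6+22+21+23 = 85
Hub-N1-N3-N4-N2-N5-Hub: 8+5+11+7+22+19 = 72
Hub-N1-N3-N4-N5-N2-Hub: 8+5+11+21+22+18 = 85
Hub-N1-N3-N5-N2-N4-Hub: 8+5+17+22+7+23 = 82
Hub-N1-N3-N5-N4-N2-Hub: 8+5+17+21+7+18 = 76
Hub-N1-N4-N2-N3-N5-Hub: 8+16+7+6+17+19 = 73
Hub-N1-N4-N2-N5-N3-Hub: 8+16+7+22+17+13 = 83
… (46 more)
The minimum is 66.
One optimal route: Hub → N1 → N3 → N2 → N4 → N5 → Hub (or its reverse).

Minimum total distance: 66.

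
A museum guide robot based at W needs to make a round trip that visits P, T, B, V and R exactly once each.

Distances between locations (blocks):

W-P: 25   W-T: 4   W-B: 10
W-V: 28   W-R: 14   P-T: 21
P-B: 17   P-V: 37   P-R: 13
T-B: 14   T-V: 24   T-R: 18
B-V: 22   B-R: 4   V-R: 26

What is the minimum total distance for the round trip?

Minimum total distance: 92 blocks.

W-P-T-B-V-R-W: 25+21+14+22+26+14 = 122
W-P-T-B-R-V-W: 25+21+14+4+26+28 = 118
W-P-T-V-B-R-W: 25+21+24+22+4+14 = 110
W-P-T-V-R-B-W: 25+21+24+26+4+10 = 110
W-P-T-R-B-V-W: 25+21+18+4+22+28 = 118
W-P-T-R-V-B-W: 25+21+18+26+22+10 = 122
W-P-B-T-V-R-W: 25+17+14+24+26+14 = 120
W-P-B-T-R-V-W: 25+17+14+18+26+28 = 128
W-P-B-V-T-R-W: 25+17+22+24+18+14 = 120
W-P-B-V-R-T-W: 25+17+22+26+18+4 = 112
W-P-B-R-T-V-W: 25+17+4+18+24+28 = 116
W-P-B-R-V-T-W: 25+17+4+26+24+4 = 100
W-P-V-T-B-R-W: 25+37+24+14+4+14 = 118
W-P-V-T-R-B-W: 25+37+24+18+4+10 = 118
… (46 more)
W-P-R-B-V-T-W: 25+13+4+22+24+4 = 92  ← best
The minimum is 92.
One optimal route: W → P → R → B → V → T → W (or its reverse).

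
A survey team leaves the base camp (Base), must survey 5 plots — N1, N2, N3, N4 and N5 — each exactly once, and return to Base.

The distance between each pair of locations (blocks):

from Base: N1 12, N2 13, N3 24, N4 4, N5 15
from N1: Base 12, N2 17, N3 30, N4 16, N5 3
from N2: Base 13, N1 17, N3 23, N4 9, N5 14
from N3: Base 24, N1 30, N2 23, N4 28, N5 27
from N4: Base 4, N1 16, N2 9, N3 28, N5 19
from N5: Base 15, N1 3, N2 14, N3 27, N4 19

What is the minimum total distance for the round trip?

Base → N1 → N2 → N3 → N4 → N5 → Base: 12+17+23+28+19+15 = 114
Base → N1 → N2 → N3 → N5 → N4 → Base: 12+17+23+27+19+4 = 102
Base → N1 → N2 → N4 → N3 → N5 → Base: 12+17+9+28+27+15 = 108
Base → N1 → N2 → N4 → N5 → N3 → Base: 12+17+9+19+27+24 = 108
Base → N1 → N2 → N5 → N3 → N4 → Base: 12+17+14+27+28+4 = 102
Base → N1 → N2 → N5 → N4 → N3 → Base: 12+17+14+19+28+24 = 114
Base → N1 → N3 → N2 → N4 → N5 → Base: 12+30+23+9+19+15 = 108
Base → N1 → N3 → N2 → N5 → N4 → Base: 12+30+23+14+19+4 = 102
Base → N1 → N3 → N4 → N2 → N5 → Base: 12+30+28+9+14+15 = 108
Base → N1 → N3 → N4 → N5 → N2 → Base: 12+30+28+19+14+13 = 116
Base → N1 → N3 → N5 → N2 → N4 → Base: 12+30+27+14+9+4 = 96
Base → N1 → N3 → N5 → N4 → N2 → Base: 12+30+27+19+9+13 = 110
Base → N1 → N4 → N2 → N3 → N5 → Base: 12+16+9+23+27+15 = 102
Base → N1 → N4 → N2 → N5 → N3 → Base: 12+16+9+14+27+24 = 102
… (46 more)
Base → N1 → N5 → N3 → N2 → N4 → Base: 12+3+27+23+9+4 = 78  ← best
The minimum is 78.
One optimal route: Base → N1 → N5 → N3 → N2 → N4 → Base (or its reverse).

Shortest round trip = 78 blocks.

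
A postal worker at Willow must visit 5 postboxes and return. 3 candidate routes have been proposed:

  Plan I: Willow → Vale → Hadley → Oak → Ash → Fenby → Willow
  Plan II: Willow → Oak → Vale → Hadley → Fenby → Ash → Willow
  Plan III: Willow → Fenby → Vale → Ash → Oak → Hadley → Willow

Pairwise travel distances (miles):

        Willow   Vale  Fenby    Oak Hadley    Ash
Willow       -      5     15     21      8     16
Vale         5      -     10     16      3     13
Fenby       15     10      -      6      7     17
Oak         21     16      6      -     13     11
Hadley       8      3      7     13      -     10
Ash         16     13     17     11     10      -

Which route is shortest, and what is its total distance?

64 miles — Plan I is the shortest.

Plan I: 5 + 3 + 13 + 11 + 17 + 15 = 64
Plan II: 21 + 16 + 3 + 7 + 17 + 16 = 80
Plan III: 15 + 10 + 13 + 11 + 13 + 8 = 70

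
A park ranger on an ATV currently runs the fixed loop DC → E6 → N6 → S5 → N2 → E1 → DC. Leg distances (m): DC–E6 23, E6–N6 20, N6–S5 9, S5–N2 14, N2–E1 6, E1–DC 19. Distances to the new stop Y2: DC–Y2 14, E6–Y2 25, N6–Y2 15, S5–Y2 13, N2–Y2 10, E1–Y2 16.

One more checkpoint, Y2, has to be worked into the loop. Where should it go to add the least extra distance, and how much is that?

+9 m — insert Y2 between S5 and N2.

Insertion cost between consecutive stops i–j is d(i,Y2) + d(Y2,j) − d(i,j):
  between DC and E6: 14 + 25 − 23 = 16
  between E6 and N6: 25 + 15 − 20 = 20
  between N6 and S5: 15 + 13 − 9 = 19
  between S5 and N2: 13 + 10 − 14 = 9
  between N2 and E1: 10 + 16 − 6 = 20
  between E1 and DC: 16 + 14 − 19 = 11
Cheapest insertion is between S5 and N2, adding 9.
New total = 91 + 9 = 100.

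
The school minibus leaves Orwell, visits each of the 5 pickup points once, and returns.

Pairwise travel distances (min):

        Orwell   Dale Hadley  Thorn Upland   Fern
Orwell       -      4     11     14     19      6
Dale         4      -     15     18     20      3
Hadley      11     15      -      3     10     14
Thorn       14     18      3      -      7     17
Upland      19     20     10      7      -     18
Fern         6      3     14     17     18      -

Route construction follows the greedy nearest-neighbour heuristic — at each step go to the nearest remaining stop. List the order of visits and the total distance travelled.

Total distance 50 min via the nearest-neighbour route Orwell → Dale → Fern → Hadley → Thorn → Upland → Orwell.

From Orwell: distances to unvisited — Dale=4, Fern=6, Hadley=11, Thorn=14, Upland=19. Nearest is Dale (4).
From Dale: distances to unvisited — Fern=3, Hadley=15, Thorn=18, Upland=20. Nearest is Fern (3).
From Fern: distances to unvisited — Hadley=14, Thorn=17, Upland=18. Nearest is Hadley (14).
From Hadley: distances to unvisited — Thorn=3, Upland=10. Nearest is Thorn (3).
From Thorn: distances to unvisited — Upland=7. Nearest is Upland (7).
Return Upland→Orwell: 19.
Total = 4 + 3 + 14 + 3 + 7 + 19 = 50.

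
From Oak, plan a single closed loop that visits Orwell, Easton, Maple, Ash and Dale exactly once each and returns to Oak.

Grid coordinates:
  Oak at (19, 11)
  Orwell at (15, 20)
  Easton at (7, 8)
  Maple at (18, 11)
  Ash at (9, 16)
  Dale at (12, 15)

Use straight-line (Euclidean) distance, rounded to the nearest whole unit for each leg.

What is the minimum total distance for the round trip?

Shortest round trip = 39.

Oak → Orwell → Easton → Maple → Ash → Dale → Oak: 10+14+11+10+3+8 = 56
Oak → Orwell → Easton → Maple → Dale → Ash → Oak: 10+14+11+7+3+11 = 56
Oak → Orwell → Easton → Ash → Maple → Dale → Oak: 10+14+8+10+7+8 = 57
Oak → Orwell → Easton → Ash → Dale → Maple → Oak: 10+14+8+3+7+1 = 43
Oak → Orwell → Easton → Dale → Maple → Ash → Oak: 10+14+9+7+10+11 = 61
Oak → Orwell → Easton → Dale → Ash → Maple → Oak: 10+14+9+3+10+1 = 47
Oak → Orwell → Maple → Easton → Ash → Dale → Oak: 10+9+11+8+3+8 = 49
Oak → Orwell → Maple → Easton → Dale → Ash → Oak: 10+9+11+9+3+11 = 53
Oak → Orwell → Maple → Ash → Easton → Dale → Oak: 10+9+10+8+9+8 = 54
Oak → Orwell → Maple → Ash → Dale → Easton → Oak: 10+9+10+3+9+12 = 53
Oak → Orwell → Maple → Dale → Easton → Ash → Oak: 10+9+7+9+8+11 = 54
Oak → Orwell → Maple → Dale → Ash → Easton → Oak: 10+9+7+3+8+12 = 49
Oak → Orwell → Ash → Easton → Maple → Dale → Oak: 10+7+8+11+7+8 = 51
Oak → Orwell → Ash → Easton → Dale → Maple → Oak: 10+7+8+9+7+1 = 42
… (46 more)
Oak → Orwell → Dale → Ash → Easton → Maple → Oak: 10+6+3+8+11+1 = 39  ← best
The minimum is 39.
One optimal route: Oak → Orwell → Dale → Ash → Easton → Maple → Oak (or its reverse).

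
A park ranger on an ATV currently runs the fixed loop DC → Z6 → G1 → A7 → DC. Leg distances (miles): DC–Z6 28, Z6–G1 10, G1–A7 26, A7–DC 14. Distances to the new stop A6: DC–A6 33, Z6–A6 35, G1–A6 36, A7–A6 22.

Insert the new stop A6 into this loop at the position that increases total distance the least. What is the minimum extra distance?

+32 miles — insert A6 between G1 and A7.

Insertion cost between consecutive stops i–j is d(i,A6) + d(A6,j) − d(i,j):
  between DC and Z6: 33 + 35 − 28 = 40
  between Z6 and G1: 35 + 36 − 10 = 61
  between G1 and A7: 36 + 22 − 26 = 32
  between A7 and DC: 22 + 33 − 14 = 41
Cheapest insertion is between G1 and A7, adding 32.
New total = 78 + 32 = 110.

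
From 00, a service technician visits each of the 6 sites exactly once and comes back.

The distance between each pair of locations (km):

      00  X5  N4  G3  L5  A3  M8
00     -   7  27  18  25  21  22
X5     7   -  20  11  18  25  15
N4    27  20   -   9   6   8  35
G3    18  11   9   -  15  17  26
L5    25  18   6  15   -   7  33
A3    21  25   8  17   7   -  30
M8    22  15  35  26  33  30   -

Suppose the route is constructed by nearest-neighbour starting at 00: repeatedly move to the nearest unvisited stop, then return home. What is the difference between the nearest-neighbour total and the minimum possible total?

From 00: X5=7, G3=18, A3=21, M8=22, L5=25, N4=27 → choose X5 (7).
From X5: G3=11, M8=15, L5=18, N4=20, A3=25 → choose G3 (11).
From G3: N4=9, L5=15, A3=17, M8=26 → choose N4 (9).
From N4: L5=6, A3=8, M8=35 → choose L5 (6).
From L5: A3=7, M8=33 → choose A3 (7).
From A3: M8=30 → choose M8 (30).
NN route 00 → X5 → G3 → N4 → L5 → A3 → M8 → 00 costs 92.
Optimal: 00 → X5 → M8 → G3 → N4 → L5 → A3 → 00 costs 91 (by enumerating all 360 distinct tours).
Excess = 92 − 91 = 1.

The nearest-neighbour route is 1 km longer than optimal.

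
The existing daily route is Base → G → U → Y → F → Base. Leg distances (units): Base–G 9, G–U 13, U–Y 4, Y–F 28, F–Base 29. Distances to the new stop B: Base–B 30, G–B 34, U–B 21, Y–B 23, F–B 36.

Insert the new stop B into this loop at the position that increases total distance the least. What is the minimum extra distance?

+31 — insert B between Y and F.

Insertion cost between consecutive stops i–j is d(i,B) + d(B,j) − d(i,j):
  between Base and G: 30 + 34 − 9 = 55
  between G and U: 34 + 21 − 13 = 42
  between U and Y: 21 + 23 − 4 = 40
  between Y and F: 23 + 36 − 28 = 31
  between F and Base: 36 + 30 − 29 = 37
Cheapest insertion is between Y and F, adding 31.
New total = 83 + 31 = 114.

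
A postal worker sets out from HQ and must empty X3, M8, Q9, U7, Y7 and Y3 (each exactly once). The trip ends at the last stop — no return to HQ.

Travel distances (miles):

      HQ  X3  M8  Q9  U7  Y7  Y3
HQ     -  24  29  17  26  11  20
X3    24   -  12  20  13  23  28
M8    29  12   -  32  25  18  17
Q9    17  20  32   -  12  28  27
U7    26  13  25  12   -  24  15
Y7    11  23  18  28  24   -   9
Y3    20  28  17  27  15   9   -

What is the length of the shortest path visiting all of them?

There are 6! = 720 possible orderings.
HQ - X3 - M8 - Q9 - U7 - Y7 - Y3: 24+12+32+12+24+9 = 113
HQ - X3 - M8 - Q9 - U7 - Y3 - Y7: 24+12+32+12+15+9 = 104
HQ - X3 - M8 - Q9 - Y7 - U7 - Y3: 24+12+32+28+24+15 = 135
HQ - X3 - M8 - Q9 - Y7 - Y3 - U7: 24+12+32+28+9+15 = 120
HQ - X3 - M8 - Q9 - Y3 - U7 - Y7: 24+12+32+27+15+24 = 134
HQ - X3 - M8 - Q9 - Y3 - Y7 - U7: 24+12+32+27+9+24 = 128
HQ - X3 - M8 - U7 - Q9 - Y7 - Y3: 24+12+25+12+28+9 = 110
HQ - X3 - M8 - U7 - Q9 - Y3 - Y7: 24+12+25+12+27+9 = 109
… (712 more)
HQ - Y7 - Y3 - M8 - X3 - U7 - Q9: 11+9+17+12+13+12 = 74  ← best
The minimum is 74.
One shortest path: HQ → Y7 → Y3 → M8 → X3 → U7 → Q9.

74 miles — the minimum one-way total.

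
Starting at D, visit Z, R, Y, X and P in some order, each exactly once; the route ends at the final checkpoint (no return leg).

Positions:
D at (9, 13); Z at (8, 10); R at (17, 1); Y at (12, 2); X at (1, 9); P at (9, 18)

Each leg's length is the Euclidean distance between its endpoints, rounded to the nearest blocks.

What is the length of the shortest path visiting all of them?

Shortest open route: 38 blocks.

There are 5! = 120 possible orderings.
D - Z - R - Y - X - P: 3+13+5+13+12 = 46
D - Z - R - Y - P - X: 3+13+5+16+12 = 49
D - Z - R - X - Y - P: 3+13+18+13+16 = 63
D - Z - R - X - P - Y: 3+13+18+12+16 = 62
D - Z - R - P - Y - X: 3+13+19+16+13 = 64
D - Z - R - P - X - Y: 3+13+19+12+13 = 60
D - Z - Y - R - X - P: 3+9+5+18+12 = 47
D - Z - Y - R - P - X: 3+9+5+19+12 = 48
D - Z - Y - X - R - P: 3+9+13+18+19 = 62
D - Z - Y - X - P - R: 3+9+13+12+19 = 56
D - Z - Y - P - R - X: 3+9+16+19+18 = 65
D - Z - Y - P - X - R: 3+9+16+12+18 = 58
D - Z - X - R - Y - P: 3+7+18+5+16 = 49
D - Z - X - R - P - Y: 3+7+18+19+16 = 63
… (106 more)
D - P - Z - X - Y - R: 5+8+7+13+5 = 38  ← best
The minimum is 38.
One shortest path: D → P → Z → X → Y → R.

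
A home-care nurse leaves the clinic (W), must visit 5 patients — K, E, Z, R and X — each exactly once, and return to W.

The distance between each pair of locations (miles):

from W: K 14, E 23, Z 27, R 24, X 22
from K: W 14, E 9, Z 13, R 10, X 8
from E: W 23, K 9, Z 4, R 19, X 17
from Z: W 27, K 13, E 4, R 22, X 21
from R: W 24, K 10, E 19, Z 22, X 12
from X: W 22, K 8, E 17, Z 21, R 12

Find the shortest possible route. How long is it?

Minimum total distance: 83 miles.

W - K - E - Z - R - X - W: 14+9+4+22+12+22 = 83
W - K - E - Z - X - R - W: 14+9+4+21+12+24 = 84
W - K - E - R - Z - X - W: 14+9+19+22+21+22 = 107
W - K - E - R - X - Z - W: 14+9+19+12+21+27 = 102
W - K - E - X - Z - R - W: 14+9+17+21+22+24 = 107
W - K - E - X - R - Z - W: 14+9+17+12+22+27 = 101
W - K - Z - E - R - X - W: 14+13+4+19+12+22 = 84
W - K - Z - E - X - R - W: 14+13+4+17+12+24 = 84
W - K - Z - R - E - X - W: 14+13+22+19+17+22 = 107
W - K - Z - R - X - E - W: 14+13+22+12+17+23 = 101
W - K - Z - X - E - R - W: 14+13+21+17+19+24 = 108
W - K - Z - X - R - E - W: 14+13+21+12+19+23 = 102
W - K - R - E - Z - X - W: 14+10+19+4+21+22 = 90
W - K - R - E - X - Z - W: 14+10+19+17+21+27 = 108
… (46 more)
The minimum is 83.
One optimal route: W → K → E → Z → R → X → W (or its reverse).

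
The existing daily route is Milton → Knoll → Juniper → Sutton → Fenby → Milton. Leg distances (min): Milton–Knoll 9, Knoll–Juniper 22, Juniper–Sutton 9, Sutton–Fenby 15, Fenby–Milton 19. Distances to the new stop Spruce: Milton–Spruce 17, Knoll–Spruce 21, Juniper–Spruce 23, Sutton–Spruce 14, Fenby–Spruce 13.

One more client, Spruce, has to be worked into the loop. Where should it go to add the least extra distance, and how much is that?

Adding 11 min by placing Spruce on the Fenby–Milton leg.

Insertion cost between consecutive stops i–j is d(i,Spruce) + d(Spruce,j) − d(i,j):
  between Milton and Knoll: 17 + 21 − 9 = 29
  between Knoll and Juniper: 21 + 23 − 22 = 22
  between Juniper and Sutton: 23 + 14 − 9 = 28
  between Sutton and Fenby: 14 + 13 − 15 = 12
  between Fenby and Milton: 13 + 17 − 19 = 11
Cheapest insertion is between Fenby and Milton, adding 11.
New total = 74 + 11 = 85.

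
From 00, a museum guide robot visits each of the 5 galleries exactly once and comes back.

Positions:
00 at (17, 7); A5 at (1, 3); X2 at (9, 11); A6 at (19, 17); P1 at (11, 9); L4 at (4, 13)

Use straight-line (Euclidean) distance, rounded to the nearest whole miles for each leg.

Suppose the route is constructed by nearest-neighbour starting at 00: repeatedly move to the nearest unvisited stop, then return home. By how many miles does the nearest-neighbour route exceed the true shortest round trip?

00: P1=6, X2=9, A6=10, L4=14, A5=16 ⇒ P1
P1: X2=3, L4=8, A6=11, A5=12 ⇒ X2
X2: L4=5, A5=11, A6=12 ⇒ L4
L4: A5=10, A6=16 ⇒ A5
A5: A6=23 ⇒ A6
NN route 00 → P1 → X2 → L4 → A5 → A6 → 00 costs 57.
Optimal: 00 → A5 → L4 → X2 → P1 → A6 → 00 costs 55 (by enumerating all 60 distinct tours).
Excess = 57 − 55 = 2.

The nearest-neighbour route is 2 miles longer than optimal.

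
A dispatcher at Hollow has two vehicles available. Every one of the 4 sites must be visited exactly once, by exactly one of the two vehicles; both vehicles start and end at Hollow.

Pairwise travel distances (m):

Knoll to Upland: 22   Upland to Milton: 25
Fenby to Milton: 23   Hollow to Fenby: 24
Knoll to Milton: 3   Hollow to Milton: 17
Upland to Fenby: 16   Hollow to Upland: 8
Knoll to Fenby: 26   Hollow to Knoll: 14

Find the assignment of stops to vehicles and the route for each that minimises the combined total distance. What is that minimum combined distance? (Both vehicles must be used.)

80 m — the smallest possible combined total.

Check every non-empty split of the stops between the two vehicles; for each half take its own optimal tour:
  {Knoll} + {Upland, Fenby, Milton}: 28 + 64 = 92
  {Upland} + {Knoll, Fenby, Milton}: 16 + 64 = 80
  {Knoll, Upland} + {Fenby, Milton}: 44 + 64 = 108
  {Fenby} + {Knoll, Upland, Milton}: 48 + 50 = 98
  {Knoll, Fenby} + {Upland, Milton}: 64 + 50 = 114
  {Upland, Fenby} + {Knoll, Milton}: 48 + 34 = 82
  … (7 splits in total)
Best: vehicle 1 Hollow → Upland → Hollow = 16; vehicle 2 Hollow → Knoll → Milton → Fenby → Hollow = 64; combined 80.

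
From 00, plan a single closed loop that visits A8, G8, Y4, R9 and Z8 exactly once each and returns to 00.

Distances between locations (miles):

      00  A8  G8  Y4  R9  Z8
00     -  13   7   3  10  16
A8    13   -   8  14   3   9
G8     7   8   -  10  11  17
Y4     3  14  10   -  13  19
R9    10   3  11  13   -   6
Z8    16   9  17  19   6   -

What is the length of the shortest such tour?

00 → A8 → G8 → Y4 → R9 → Z8 → 00: 13+8+10+13+6+16 = 66
00 → A8 → G8 → Y4 → Z8 → R9 → 00: 13+8+10+19+6+10 = 66
00 → A8 → G8 → R9 → Y4 → Z8 → 00: 13+8+11+13+19+16 = 80
00 → A8 → G8 → R9 → Z8 → Y4 → 00: 13+8+11+6+19+3 = 60
00 → A8 → G8 → Z8 → Y4 → R9 → 00: 13+8+17+19+13+10 = 80
00 → A8 → G8 → Z8 → R9 → Y4 → 00: 13+8+17+6+13+3 = 60
00 → A8 → Y4 → G8 → R9 → Z8 → 00: 13+14+10+11+6+16 = 70
00 → A8 → Y4 → G8 → Z8 → R9 → 00: 13+14+10+17+6+10 = 70
00 → A8 → Y4 → R9 → G8 → Z8 → 00: 13+14+13+11+17+16 = 84
00 → A8 → Y4 → R9 → Z8 → G8 → 00: 13+14+13+6+17+7 = 70
00 → A8 → Y4 → Z8 → G8 → R9 → 00: 13+14+19+17+11+10 = 84
00 → A8 → Y4 → Z8 → R9 → G8 → 00: 13+14+19+6+11+7 = 70
00 → A8 → R9 → G8 → Y4 → Z8 → 00: 13+3+11+10+19+16 = 72
00 → A8 → R9 → G8 → Z8 → Y4 → 00: 13+3+11+17+19+3 = 66
… (46 more)
00 → G8 → A8 → R9 → Z8 → Y4 → 00: 7+8+3+6+19+3 = 46  ← best
The minimum is 46.
One optimal route: 00 → G8 → A8 → R9 → Z8 → Y4 → 00 (or its reverse).

Shortest round trip = 46 miles.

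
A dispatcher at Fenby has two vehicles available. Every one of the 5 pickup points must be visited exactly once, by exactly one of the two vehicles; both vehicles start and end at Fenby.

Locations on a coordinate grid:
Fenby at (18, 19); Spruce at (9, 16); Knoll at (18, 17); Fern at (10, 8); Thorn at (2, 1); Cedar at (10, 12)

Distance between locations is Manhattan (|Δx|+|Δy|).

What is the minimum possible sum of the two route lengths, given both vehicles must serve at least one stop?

Check every non-empty split of the stops between the two vehicles; for each half take its own optimal tour:
  {Spruce} + {Knoll, Fern, Thorn, Cedar}: 24 + 68 = 92
  {Knoll} + {Spruce, Fern, Thorn, Cedar}: 4 + 68 = 72
  {Spruce, Knoll} + {Fern, Thorn, Cedar}: 24 + 68 = 92
  {Fern} + {Spruce, Knoll, Thorn, Cedar}: 38 + 68 = 106
  {Spruce, Fern} + {Knoll, Thorn, Cedar}: 40 + 68 = 108
  {Knoll, Fern} + {Spruce, Thorn, Cedar}: 38 + 68 = 106
  … (15 splits in total)
Best: vehicle 1 Fenby → Knoll → Fenby = 4; vehicle 2 Fenby → Spruce → Thorn → Fern → Cedar → Fenby = 68; combined 72.

72 — the smallest possible combined total.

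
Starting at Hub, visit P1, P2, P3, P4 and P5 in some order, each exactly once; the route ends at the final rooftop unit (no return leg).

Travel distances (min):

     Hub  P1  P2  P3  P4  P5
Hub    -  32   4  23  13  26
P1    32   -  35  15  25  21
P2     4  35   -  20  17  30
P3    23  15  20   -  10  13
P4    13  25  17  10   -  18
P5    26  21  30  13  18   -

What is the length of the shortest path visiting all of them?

There are 5! = 120 possible orderings.
Hub→P1→P2→P3→P4→P5: 32+35+20+10+18 = 115
Hub→P1→P2→P3→P5→P4: 32+35+20+13+18 = 118
Hub→P1→P2→P4→P3→P5: 32+35+17+10+13 = 107
Hub→P1→P2→P4→P5→P3: 32+35+17+18+13 = 115
Hub→P1→P2→P5→P3→P4: 32+35+30+13+10 = 120
Hub→P1→P2→P5→P4→P3: 32+35+30+18+10 = 125
Hub→P1→P3→P2→P4→P5: 32+15+20+17+18 = 102
Hub→P1→P3→P2→P5→P4: 32+15+20+30+18 = 115
Hub→P1→P3→P4→P2→P5: 32+15+10+17+30 = 104
Hub→P1→P3→P4→P5→P2: 32+15+10+18+30 = 105
Hub→P1→P3→P5→P2→P4: 32+15+13+30+17 = 107
Hub→P1→P3→P5→P4→P2: 32+15+13+18+17 = 95
Hub→P1→P4→P2→P3→P5: 32+25+17+20+13 = 107
Hub→P1→P4→P2→P5→P3: 32+25+17+30+13 = 117
… (106 more)
Hub→P2→P4→P3→P5→P1: 4+17+10+13+21 = 65  ← best
The minimum is 65.
One shortest path: Hub → P2 → P4 → P3 → P5 → P1.

Minimum one-way distance = 65 min.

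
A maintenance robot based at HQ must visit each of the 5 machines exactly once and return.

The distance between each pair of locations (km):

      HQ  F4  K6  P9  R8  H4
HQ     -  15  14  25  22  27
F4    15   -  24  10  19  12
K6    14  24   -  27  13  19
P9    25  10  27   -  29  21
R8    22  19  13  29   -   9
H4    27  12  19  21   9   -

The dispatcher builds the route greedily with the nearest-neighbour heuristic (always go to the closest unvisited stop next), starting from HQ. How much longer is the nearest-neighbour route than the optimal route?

From HQ: K6=14, F4=15, R8=22, P9=25, H4=27 → choose K6 (14).
From K6: R8=13, H4=19, F4=24, P9=27 → choose R8 (13).
From R8: H4=9, F4=19, P9=29 → choose H4 (9).
From H4: F4=12, P9=21 → choose F4 (12).
From F4: P9=10 → choose P9 (10).
NN route HQ → K6 → R8 → H4 → F4 → P9 → HQ costs 83.
Optimal: HQ → F4 → P9 → H4 → R8 → K6 → HQ costs 82 (by enumerating all 60 distinct tours).
Excess = 83 − 82 = 1.

The nearest-neighbour route is 1 km longer than optimal.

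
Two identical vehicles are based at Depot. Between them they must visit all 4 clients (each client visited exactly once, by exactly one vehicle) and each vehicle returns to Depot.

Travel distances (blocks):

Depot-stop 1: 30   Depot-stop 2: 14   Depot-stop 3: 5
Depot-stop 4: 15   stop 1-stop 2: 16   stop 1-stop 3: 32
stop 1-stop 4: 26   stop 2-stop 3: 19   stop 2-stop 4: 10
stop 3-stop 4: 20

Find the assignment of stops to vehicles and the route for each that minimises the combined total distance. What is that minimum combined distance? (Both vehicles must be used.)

Minimum combined distance: 81 blocks.

Try each way of splitting the stops between the two vehicles (each non-empty) and, for each split, find the best tour for each vehicle:
  {stop 1} + {stop 2, stop 3, stop 4}: 60 + 49 = 109
  {stop 2} + {stop 1, stop 3, stop 4}: 28 + 78 = 106
  {stop 1, stop 2} + {stop 3, stop 4}: 60 + 40 = 100
  {stop 3} + {stop 1, stop 2, stop 4}: 10 + 71 = 81
  {stop 1, stop 3} + {stop 2, stop 4}: 67 + 39 = 106
  {stop 2, stop 3} + {stop 1, stop 4}: 38 + 71 = 109
  … (7 splits in total)
Best: vehicle 1 Depot → stop 3 → Depot = 10; vehicle 2 Depot → stop 1 → stop 2 → stop 4 → Depot = 71; combined 81.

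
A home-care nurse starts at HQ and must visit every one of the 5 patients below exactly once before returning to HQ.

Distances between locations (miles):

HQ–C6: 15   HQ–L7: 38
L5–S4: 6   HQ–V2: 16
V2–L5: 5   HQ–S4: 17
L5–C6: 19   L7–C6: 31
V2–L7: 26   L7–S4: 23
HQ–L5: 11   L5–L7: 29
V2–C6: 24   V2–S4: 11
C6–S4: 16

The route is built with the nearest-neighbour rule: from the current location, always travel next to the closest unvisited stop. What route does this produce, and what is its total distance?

Nearest-neighbour total = 112 miles; route HQ → L5 → V2 → S4 → C6 → L7 → HQ.

From HQ: distances to unvisited — L5=11, C6=15, V2=16, S4=17, L7=38. Nearest is L5 (11).
From L5: distances to unvisited — V2=5, S4=6, C6=19, L7=29. Nearest is V2 (5).
From V2: distances to unvisited — S4=11, C6=24, L7=26. Nearest is S4 (11).
From S4: distances to unvisited — C6=16, L7=23. Nearest is C6 (16).
From C6: distances to unvisited — L7=31. Nearest is L7 (31).
Return L7→HQ: 38.
Total = 11 + 5 + 11 + 16 + 31 + 38 = 112.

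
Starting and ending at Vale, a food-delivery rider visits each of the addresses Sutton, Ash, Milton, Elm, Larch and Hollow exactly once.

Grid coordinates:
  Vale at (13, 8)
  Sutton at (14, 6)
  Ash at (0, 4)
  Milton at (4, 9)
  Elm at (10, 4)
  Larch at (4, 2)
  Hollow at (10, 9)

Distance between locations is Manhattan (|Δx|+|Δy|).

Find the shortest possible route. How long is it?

Shortest round trip = 42.

With 6 stops there are 6!/2 = 360 distinct round trips (a route and its reverse cost the same).
Vale → Sutton → Ash → Milton → Elm → Larch → Hollow → Vale: 3+16+9+11+8+13+4 = 64
Vale → Sutton → Ash → Milton → Elm → Hollow → Larch → Vale: 3+16+9+11+5+13+15 = 72
Vale → Sutton → Ash → Milton → Larch → Elm → Hollow → Vale: 3+16+9+7+8+5+4 = 52
Vale → Sutton → Ash → Milton → Larch → Hollow → Elm → Vale: 3+16+9+7+13+5+7 = 60
Vale → Sutton → Ash → Milton → Hollow → Elm → Larch → Vale: 3+16+9+6+5+8+15 = 62
Vale → Sutton → Ash → Milton → Hollow → Larch → Elm → Vale: 3+16+9+6+13+8+7 = 62
Vale → Sutton → Ash → Elm → Milton → Larch → Hollow → Vale: 3+16+10+11+7+13+4 = 64
Vale → Sutton → Ash → Elm → Milton → Hollow → Larch → Vale: 3+16+10+11+6+13+15 = 74
… (352 more)
Vale → Sutton → Elm → Ash → Larch → Milton → Hollow → Vale: 3+6+10+6+7+6+4 = 42  ← best
The minimum is 42.
One optimal route: Vale → Sutton → Elm → Ash → Larch → Milton → Hollow → Vale (or its reverse).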